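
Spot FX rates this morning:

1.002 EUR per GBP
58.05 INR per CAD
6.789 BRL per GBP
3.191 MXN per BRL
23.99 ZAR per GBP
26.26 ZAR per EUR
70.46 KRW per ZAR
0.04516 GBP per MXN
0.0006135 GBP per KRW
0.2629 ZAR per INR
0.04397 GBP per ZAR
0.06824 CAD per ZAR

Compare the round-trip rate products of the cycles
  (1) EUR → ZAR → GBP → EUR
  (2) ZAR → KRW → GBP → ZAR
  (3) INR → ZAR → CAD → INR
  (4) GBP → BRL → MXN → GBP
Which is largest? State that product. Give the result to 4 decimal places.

(1) 26.26 × 0.04397 × 1.002 = 1.15696
(2) 70.46 × 0.0006135 × 23.99 = 1.03702
(3) 0.2629 × 0.06824 × 58.05 = 1.04143
(4) 6.789 × 3.191 × 0.04516 = 0.97833
Highest is cycle (1) at 1.1570 (>1, arbitrage).

1.1570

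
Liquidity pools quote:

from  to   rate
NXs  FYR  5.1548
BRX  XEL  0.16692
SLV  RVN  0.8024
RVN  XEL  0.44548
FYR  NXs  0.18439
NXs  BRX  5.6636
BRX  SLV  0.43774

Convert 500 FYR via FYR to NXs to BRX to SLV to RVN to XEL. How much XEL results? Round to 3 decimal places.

500 FYR × 0.18439 = 92.195 NXs
92.195 NXs × 5.6636 = 522.155602 BRX
522.155602 BRX × 0.43774 = 228.56839321948 SLV
228.56839321948 SLV × 0.8024 = 183.403278719310752 RVN
183.403278719310752 RVN × 0.44548 = 81.70249260387855380096 XEL

81.702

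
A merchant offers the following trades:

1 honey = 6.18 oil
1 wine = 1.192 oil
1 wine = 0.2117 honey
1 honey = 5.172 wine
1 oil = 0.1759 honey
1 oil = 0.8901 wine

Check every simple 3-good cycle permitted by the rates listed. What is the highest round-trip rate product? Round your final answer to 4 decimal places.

oil→wine→honey→oil: 0.8901 × 0.2117 × 6.18 = 1.16452
oil→honey→wine→oil: 0.1759 × 5.172 × 1.192 = 1.08443
Maximum is oil→wine→honey→oil at 1.1645; arbitrage exists.

1.1645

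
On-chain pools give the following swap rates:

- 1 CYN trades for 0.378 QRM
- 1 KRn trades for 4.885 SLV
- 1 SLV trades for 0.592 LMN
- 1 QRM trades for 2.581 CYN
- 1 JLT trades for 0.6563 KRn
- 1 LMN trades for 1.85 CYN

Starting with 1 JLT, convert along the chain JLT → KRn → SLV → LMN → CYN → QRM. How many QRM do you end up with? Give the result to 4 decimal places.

1.3272

1 JLT × 0.6563 = 0.6563 KRn
0.6563 KRn × 4.885 = 3.2060255 SLV
3.2060255 SLV × 0.592 = 1.897967096 LMN
1.897967096 LMN × 1.85 = 3.5112391276 CYN
3.5112391276 CYN × 0.378 = 1.3272483902328 QRM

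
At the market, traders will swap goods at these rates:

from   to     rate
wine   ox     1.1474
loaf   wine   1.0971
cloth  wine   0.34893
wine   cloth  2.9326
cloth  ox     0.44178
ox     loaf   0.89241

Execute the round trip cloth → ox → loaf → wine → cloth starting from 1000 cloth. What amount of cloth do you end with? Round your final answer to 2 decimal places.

1268.44

1000 cloth × 0.44178 = 441.78 ox
441.78 ox × 0.89241 = 394.2488898 loaf
394.2488898 loaf × 1.0971 = 432.53045699958 wine
432.53045699958 wine × 2.9326 = 1268.438818196968308 cloth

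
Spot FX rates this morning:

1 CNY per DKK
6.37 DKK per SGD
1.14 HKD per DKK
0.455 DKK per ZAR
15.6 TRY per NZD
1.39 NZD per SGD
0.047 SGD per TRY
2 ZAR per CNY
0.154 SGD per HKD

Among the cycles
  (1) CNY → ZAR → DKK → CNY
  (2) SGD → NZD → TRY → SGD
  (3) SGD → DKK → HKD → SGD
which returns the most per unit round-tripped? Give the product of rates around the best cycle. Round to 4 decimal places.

1.1183

(1) 2 × 0.455 × 1 = 0.91000
(2) 1.39 × 15.6 × 0.047 = 1.01915
(3) 6.37 × 1.14 × 0.154 = 1.11832
Highest is cycle (3) at 1.1183 (>1, arbitrage).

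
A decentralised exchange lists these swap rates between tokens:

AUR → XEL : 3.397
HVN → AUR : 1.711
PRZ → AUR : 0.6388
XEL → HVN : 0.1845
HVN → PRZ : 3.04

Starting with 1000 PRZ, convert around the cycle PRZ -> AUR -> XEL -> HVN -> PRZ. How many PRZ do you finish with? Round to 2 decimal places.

1217.11

1000 PRZ × 0.6388 = 638.8 AUR
638.8 AUR × 3.397 = 2170.0036 XEL
2170.0036 XEL × 0.1845 = 400.3656642 HVN
400.3656642 HVN × 3.04 = 1217.111619168 PRZ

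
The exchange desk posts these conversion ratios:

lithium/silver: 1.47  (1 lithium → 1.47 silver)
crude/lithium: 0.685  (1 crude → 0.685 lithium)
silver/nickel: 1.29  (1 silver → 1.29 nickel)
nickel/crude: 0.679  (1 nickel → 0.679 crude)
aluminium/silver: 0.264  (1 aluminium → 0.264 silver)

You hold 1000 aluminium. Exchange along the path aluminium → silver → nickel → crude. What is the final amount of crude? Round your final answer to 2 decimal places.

231.24

1000 aluminium × 0.264 = 264 silver
264 silver × 1.29 = 340.56 nickel
340.56 nickel × 0.679 = 231.24024 crude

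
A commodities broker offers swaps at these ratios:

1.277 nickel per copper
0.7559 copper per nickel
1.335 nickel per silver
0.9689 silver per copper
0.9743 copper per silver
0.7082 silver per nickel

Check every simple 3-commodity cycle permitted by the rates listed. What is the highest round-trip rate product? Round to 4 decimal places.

0.9777

copper→silver→nickel→copper: 0.9689 × 1.335 × 0.7559 = 0.97774
copper→nickel→silver→copper: 1.277 × 0.7082 × 0.9743 = 0.88113
Maximum is copper→silver→nickel→copper at 0.9777; no arbitrage — every cycle loses value.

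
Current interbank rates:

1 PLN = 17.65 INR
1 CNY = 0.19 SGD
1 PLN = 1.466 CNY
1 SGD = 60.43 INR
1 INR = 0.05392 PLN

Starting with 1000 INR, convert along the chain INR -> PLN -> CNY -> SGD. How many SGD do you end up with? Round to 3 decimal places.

15.019

1000 INR × 0.05392 = 53.92 PLN
53.92 PLN × 1.466 = 79.04672 CNY
79.04672 CNY × 0.19 = 15.0188768 SGD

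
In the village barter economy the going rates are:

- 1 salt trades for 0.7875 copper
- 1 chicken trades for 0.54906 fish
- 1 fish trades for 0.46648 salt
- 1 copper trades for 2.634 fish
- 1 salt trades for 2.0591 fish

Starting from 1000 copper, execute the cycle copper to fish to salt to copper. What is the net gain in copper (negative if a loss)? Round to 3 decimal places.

1000 copper × 2.634 = 2634 fish
2634 fish × 0.46648 = 1228.70832 salt
1228.70832 salt × 0.7875 = 967.607802 copper
Net change: 967.607802 − 1000 = -32.392198 copper

-32.392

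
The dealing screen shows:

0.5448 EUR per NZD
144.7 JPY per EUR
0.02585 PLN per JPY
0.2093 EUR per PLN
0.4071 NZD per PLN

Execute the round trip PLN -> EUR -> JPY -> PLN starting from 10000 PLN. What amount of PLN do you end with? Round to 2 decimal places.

7828.86

10000 PLN × 0.2093 = 2093 EUR
2093 EUR × 144.7 = 302857.1 JPY
302857.1 JPY × 0.02585 = 7828.856035 PLN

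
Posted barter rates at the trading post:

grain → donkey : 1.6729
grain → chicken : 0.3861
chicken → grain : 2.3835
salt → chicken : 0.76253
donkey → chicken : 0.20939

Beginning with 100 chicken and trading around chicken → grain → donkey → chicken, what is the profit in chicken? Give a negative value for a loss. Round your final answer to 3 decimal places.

100 chicken × 2.3835 = 238.35 grain
238.35 grain × 1.6729 = 398.735715 donkey
398.735715 donkey × 0.20939 = 83.49127136385 chicken
Net change: 83.49127136385 − 100 = -16.50872863615 chicken

-16.509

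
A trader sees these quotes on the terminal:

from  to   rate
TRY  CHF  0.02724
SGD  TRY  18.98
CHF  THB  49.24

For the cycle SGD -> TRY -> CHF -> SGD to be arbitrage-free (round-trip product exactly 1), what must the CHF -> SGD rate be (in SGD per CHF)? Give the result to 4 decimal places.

1.9342

Known legs of the cycle: 18.98 × 0.02724 = 0.5170152
For no arbitrage the full-cycle product must be 1, so the missing rate is 1 / 0.5170152 ≈ 1.934179.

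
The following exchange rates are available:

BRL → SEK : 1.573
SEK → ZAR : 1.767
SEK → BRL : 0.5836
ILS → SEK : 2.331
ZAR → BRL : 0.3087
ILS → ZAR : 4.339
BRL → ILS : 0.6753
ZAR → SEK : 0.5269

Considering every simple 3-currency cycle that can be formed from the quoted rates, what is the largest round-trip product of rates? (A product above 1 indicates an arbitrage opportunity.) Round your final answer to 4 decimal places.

SEK→BRL→ILS→SEK: 0.5836 × 0.6753 × 2.331 = 0.91866
BRL→ILS→ZAR→BRL: 0.6753 × 4.339 × 0.3087 = 0.90453
SEK→ZAR→BRL→SEK: 1.767 × 0.3087 × 1.573 = 0.85803
Maximum is SEK→BRL→ILS→SEK at 0.9187; no arbitrage — every cycle loses value.

0.9187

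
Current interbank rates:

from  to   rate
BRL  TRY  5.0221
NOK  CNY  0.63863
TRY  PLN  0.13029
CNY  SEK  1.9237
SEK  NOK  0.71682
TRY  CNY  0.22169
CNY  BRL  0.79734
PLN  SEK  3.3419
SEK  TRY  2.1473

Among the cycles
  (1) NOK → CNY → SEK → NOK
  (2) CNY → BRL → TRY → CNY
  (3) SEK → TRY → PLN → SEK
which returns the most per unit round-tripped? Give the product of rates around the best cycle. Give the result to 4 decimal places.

(1) 0.63863 × 1.9237 × 0.71682 = 0.88064
(2) 0.79734 × 5.0221 × 0.22169 = 0.88772
(3) 2.1473 × 0.13029 × 3.3419 = 0.93497
Highest is cycle (3) at 0.9350 (≤1, no arbitrage).

0.9350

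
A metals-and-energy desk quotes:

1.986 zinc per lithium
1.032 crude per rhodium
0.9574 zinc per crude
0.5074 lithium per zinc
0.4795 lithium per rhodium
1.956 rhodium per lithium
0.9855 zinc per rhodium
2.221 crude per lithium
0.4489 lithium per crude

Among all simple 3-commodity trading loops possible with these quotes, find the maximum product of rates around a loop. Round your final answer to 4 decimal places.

1.0789

crude→zinc→lithium→crude: 0.9574 × 0.5074 × 2.221 = 1.07893
zinc→lithium→rhodium→zinc: 0.5074 × 1.956 × 0.9855 = 0.97808
crude→lithium→rhodium→crude: 0.4489 × 1.956 × 1.032 = 0.90615
Maximum is crude→zinc→lithium→crude at 1.0789; arbitrage exists.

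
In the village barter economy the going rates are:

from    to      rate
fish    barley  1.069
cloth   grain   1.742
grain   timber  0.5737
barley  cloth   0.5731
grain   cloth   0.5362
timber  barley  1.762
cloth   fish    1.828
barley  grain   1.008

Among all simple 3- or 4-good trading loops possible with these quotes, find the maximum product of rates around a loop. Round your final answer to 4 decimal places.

fish→barley→cloth→fish: 1.069 × 0.5731 × 1.828 = 1.11991
fish→barley→grain→cloth→fish: 1.069 × 1.008 × 0.5362 × 1.828 = 1.05619
barley→grain→timber→barley: 1.008 × 0.5737 × 1.762 = 1.01895
cloth→grain→timber→barley→cloth: 1.742 × 0.5737 × 1.762 × 0.5731 = 1.00918
Maximum is fish→barley→cloth→fish at 1.1199; arbitrage exists.

1.1199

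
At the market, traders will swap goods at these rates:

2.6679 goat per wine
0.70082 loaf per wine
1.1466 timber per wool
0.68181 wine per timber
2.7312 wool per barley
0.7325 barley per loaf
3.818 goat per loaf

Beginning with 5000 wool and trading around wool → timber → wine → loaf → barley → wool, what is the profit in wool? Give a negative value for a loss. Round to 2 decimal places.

5000 wool × 1.1466 = 5733 timber
5733 timber × 0.68181 = 3908.81673 wine
3908.81673 wine × 0.70082 = 2739.3769407186 loaf
2739.3769407186 loaf × 0.7325 = 2006.5936090763745 barley
2006.5936090763745 barley × 2.7312 = 5480.4084651093940344 wool
Net change: 5480.4084651093940344 − 5000 = 480.4084651093940344 wool

480.41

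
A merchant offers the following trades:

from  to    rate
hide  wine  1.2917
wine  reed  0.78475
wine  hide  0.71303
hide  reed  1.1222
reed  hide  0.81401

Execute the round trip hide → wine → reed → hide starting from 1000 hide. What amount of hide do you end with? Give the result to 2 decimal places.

825.13

1000 hide × 1.2917 = 1291.7 wine
1291.7 wine × 0.78475 = 1013.661575 reed
1013.661575 reed × 0.81401 = 825.13065866575 hide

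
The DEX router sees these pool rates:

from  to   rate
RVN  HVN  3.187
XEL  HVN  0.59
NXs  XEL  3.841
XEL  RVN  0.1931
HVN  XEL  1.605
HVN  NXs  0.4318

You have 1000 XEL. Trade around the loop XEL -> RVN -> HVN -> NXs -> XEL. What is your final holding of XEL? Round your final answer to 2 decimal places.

1000 XEL × 0.1931 = 193.1 RVN
193.1 RVN × 3.187 = 615.4097 HVN
615.4097 HVN × 0.4318 = 265.73390846 NXs
265.73390846 NXs × 3.841 = 1020.68394239486 XEL

1020.68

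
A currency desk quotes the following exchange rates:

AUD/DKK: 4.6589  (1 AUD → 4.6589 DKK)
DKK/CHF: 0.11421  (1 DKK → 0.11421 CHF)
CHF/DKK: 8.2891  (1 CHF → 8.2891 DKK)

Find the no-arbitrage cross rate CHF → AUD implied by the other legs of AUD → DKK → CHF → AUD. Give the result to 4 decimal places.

1.8794

Known legs of the cycle: 4.6589 × 0.11421 = 0.532092969
For no arbitrage the full-cycle product must be 1, so the missing rate is 1 / 0.532092969 ≈ 1.879371.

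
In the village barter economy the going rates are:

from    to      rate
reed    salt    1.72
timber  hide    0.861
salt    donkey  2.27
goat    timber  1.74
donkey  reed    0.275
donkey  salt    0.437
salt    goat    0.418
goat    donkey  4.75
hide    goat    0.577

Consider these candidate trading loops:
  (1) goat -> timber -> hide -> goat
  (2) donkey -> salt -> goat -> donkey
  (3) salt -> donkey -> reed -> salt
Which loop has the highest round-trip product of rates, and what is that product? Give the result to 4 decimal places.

(1) 1.74 × 0.861 × 0.577 = 0.86443
(2) 0.437 × 0.418 × 4.75 = 0.86766
(3) 2.27 × 0.275 × 1.72 = 1.07371
Highest is cycle (3) at 1.0737 (>1, arbitrage).

1.0737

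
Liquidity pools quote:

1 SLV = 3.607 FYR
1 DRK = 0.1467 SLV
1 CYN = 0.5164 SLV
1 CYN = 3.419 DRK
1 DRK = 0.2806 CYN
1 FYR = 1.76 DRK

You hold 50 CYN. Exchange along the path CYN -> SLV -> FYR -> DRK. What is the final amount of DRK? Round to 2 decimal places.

163.91

50 CYN × 0.5164 = 25.82 SLV
25.82 SLV × 3.607 = 93.13274 FYR
93.13274 FYR × 1.76 = 163.9136224 DRK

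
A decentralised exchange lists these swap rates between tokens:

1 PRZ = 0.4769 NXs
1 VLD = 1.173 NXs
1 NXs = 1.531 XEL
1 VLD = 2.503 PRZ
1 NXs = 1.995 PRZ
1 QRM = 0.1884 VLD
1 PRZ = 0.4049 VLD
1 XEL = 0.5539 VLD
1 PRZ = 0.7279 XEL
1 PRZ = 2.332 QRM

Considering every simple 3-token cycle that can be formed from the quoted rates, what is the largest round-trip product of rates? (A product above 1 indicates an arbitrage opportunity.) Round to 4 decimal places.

1.0997

PRZ→QRM→VLD→PRZ: 2.332 × 0.1884 × 2.503 = 1.09969
PRZ→XEL→VLD→PRZ: 0.7279 × 0.5539 × 2.503 = 1.00917
NXs→XEL→VLD→NXs: 1.531 × 0.5539 × 1.173 = 0.99473
NXs→PRZ→VLD→NXs: 1.995 × 0.4049 × 1.173 = 0.94752
Maximum is PRZ→QRM→VLD→PRZ at 1.0997; arbitrage exists.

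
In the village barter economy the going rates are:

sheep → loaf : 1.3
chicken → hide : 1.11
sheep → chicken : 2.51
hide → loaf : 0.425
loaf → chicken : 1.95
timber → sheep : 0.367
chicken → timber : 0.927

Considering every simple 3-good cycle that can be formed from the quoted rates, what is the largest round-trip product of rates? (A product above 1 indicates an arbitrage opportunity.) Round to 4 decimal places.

0.9199

hide→loaf→chicken→hide: 0.425 × 1.95 × 1.11 = 0.91991
sheep→chicken→timber→sheep: 2.51 × 0.927 × 0.367 = 0.85392
Maximum is hide→loaf→chicken→hide at 0.9199; no arbitrage — every cycle loses value.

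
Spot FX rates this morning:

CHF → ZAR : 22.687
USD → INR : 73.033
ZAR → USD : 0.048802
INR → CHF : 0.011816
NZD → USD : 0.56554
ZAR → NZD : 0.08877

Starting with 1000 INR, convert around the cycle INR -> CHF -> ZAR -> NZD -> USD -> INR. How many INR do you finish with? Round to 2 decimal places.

982.87

1000 INR × 0.011816 = 11.816 CHF
11.816 CHF × 22.687 = 268.069592 ZAR
268.069592 ZAR × 0.08877 = 23.79653768184 NZD
23.79653768184 NZD × 0.56554 = 13.4578939205877936 USD
13.4578939205877936 USD × 73.033 = 982.8703667022883299888 INR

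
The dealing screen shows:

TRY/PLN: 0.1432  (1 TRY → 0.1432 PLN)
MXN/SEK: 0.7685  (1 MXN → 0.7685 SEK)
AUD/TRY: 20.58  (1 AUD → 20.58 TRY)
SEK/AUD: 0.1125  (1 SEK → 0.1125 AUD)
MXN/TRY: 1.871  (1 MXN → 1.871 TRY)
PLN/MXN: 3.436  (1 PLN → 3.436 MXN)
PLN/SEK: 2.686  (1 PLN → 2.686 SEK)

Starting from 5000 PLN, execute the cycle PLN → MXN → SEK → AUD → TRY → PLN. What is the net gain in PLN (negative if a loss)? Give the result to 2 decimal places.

-622.68

5000 PLN × 3.436 = 17180 MXN
17180 MXN × 0.7685 = 13202.83 SEK
13202.83 SEK × 0.1125 = 1485.318375 AUD
1485.318375 AUD × 20.58 = 30567.8521575 TRY
30567.8521575 TRY × 0.1432 = 4377.316428954 PLN
Net change: 4377.316428954 − 5000 = -622.683571046 PLN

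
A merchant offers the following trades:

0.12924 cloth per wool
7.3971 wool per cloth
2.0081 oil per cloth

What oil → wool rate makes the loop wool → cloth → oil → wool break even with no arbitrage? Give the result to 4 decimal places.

Known legs of the cycle: 0.12924 × 2.0081 = 0.259526844
For no arbitrage the full-cycle product must be 1, so the missing rate is 1 / 0.259526844 ≈ 3.853166.

3.8532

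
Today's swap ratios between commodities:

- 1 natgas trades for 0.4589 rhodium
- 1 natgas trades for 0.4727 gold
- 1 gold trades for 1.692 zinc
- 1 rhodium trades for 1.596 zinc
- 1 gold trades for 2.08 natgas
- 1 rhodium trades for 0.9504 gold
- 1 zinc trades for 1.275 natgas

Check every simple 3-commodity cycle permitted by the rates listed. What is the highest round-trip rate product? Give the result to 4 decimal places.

1.0198

zinc→natgas→gold→zinc: 1.275 × 0.4727 × 1.692 = 1.01976
rhodium→zinc→natgas→rhodium: 1.596 × 1.275 × 0.4589 = 0.93382
rhodium→gold→natgas→rhodium: 0.9504 × 2.08 × 0.4589 = 0.90717
Maximum is zinc→natgas→gold→zinc at 1.0198; arbitrage exists.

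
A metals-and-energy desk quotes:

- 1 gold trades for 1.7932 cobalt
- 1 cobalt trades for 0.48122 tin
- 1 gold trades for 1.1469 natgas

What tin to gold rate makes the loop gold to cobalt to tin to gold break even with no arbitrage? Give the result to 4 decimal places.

Known legs of the cycle: 1.7932 × 0.48122 = 0.862923704
For no arbitrage the full-cycle product must be 1, so the missing rate is 1 / 0.862923704 ≈ 1.158851.

1.1589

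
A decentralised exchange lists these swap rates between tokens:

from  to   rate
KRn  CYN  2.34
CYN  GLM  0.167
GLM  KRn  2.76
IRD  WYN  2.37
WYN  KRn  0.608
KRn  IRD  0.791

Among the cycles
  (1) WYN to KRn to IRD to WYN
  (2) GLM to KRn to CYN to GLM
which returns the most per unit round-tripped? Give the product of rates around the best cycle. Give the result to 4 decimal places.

1.1398

(1) 0.608 × 0.791 × 2.37 = 1.13980
(2) 2.76 × 2.34 × 0.167 = 1.07855
Highest is cycle (1) at 1.1398 (>1, arbitrage).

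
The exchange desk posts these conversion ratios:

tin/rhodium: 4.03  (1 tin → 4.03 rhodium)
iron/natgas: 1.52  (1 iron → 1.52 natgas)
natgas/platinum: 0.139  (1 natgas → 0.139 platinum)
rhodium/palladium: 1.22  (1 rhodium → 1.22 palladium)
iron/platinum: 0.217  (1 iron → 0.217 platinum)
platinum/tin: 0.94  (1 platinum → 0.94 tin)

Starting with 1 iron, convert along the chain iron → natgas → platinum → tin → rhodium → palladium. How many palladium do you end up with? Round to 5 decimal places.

0.97645

1 iron × 1.52 = 1.52 natgas
1.52 natgas × 0.139 = 0.21128 platinum
0.21128 platinum × 0.94 = 0.1986032 tin
0.1986032 tin × 4.03 = 0.800370896 rhodium
0.800370896 rhodium × 1.22 = 0.97645249312 palladium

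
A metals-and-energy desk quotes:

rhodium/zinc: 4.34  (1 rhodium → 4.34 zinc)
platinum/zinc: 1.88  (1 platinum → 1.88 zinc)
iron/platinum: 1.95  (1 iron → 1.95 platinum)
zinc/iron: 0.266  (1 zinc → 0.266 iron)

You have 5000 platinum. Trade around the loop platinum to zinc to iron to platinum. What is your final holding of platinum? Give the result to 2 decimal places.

5000 platinum × 1.88 = 9400 zinc
9400 zinc × 0.266 = 2500.4 iron
2500.4 iron × 1.95 = 4875.78 platinum

4875.78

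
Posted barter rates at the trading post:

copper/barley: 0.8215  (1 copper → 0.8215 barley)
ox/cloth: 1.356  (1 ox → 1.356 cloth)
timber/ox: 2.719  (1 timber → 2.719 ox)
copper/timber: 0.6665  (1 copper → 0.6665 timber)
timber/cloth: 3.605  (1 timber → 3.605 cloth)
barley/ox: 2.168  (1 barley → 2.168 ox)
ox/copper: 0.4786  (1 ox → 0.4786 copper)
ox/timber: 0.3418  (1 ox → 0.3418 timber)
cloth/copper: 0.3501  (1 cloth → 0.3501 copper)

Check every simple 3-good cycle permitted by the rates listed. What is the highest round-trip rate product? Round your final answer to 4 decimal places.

ox→copper→timber→ox: 0.4786 × 0.6665 × 2.719 = 0.86733
ox→copper→barley→ox: 0.4786 × 0.8215 × 2.168 = 0.85239
cloth→copper→timber→cloth: 0.3501 × 0.6665 × 3.605 = 0.84120
Maximum is ox→copper→timber→ox at 0.8673; no arbitrage — every cycle loses value.

0.8673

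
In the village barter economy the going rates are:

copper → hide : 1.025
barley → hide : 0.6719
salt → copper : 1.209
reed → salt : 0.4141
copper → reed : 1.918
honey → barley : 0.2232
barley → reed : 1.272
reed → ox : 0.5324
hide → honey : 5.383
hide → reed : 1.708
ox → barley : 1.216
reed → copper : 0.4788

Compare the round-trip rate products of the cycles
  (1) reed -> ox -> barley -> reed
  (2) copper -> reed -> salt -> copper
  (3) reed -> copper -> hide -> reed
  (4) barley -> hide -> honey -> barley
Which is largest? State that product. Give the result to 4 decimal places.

0.9602

(1) 0.5324 × 1.216 × 1.272 = 0.82349
(2) 1.918 × 0.4141 × 1.209 = 0.96024
(3) 0.4788 × 1.025 × 1.708 = 0.83824
(4) 0.6719 × 5.383 × 0.2232 = 0.80728
Highest is cycle (2) at 0.9602 (≤1, no arbitrage).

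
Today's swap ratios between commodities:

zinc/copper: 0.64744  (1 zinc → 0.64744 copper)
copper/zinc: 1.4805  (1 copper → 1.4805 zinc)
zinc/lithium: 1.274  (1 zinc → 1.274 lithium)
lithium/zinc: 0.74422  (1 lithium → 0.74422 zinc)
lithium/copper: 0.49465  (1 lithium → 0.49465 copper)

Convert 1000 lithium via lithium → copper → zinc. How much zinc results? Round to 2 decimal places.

1000 lithium × 0.49465 = 494.65 copper
494.65 copper × 1.4805 = 732.329325 zinc

732.33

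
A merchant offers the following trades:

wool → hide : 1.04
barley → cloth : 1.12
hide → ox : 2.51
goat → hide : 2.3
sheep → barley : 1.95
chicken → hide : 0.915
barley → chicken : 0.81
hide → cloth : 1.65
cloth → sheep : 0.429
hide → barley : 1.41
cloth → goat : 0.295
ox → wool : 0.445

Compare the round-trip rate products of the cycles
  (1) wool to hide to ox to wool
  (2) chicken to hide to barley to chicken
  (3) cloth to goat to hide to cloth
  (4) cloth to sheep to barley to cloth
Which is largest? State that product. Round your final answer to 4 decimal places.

(1) 1.04 × 2.51 × 0.445 = 1.16163
(2) 0.915 × 1.41 × 0.81 = 1.04502
(3) 0.295 × 2.3 × 1.65 = 1.11953
(4) 0.429 × 1.95 × 1.12 = 0.93694
Highest is cycle (1) at 1.1616 (>1, arbitrage).

1.1616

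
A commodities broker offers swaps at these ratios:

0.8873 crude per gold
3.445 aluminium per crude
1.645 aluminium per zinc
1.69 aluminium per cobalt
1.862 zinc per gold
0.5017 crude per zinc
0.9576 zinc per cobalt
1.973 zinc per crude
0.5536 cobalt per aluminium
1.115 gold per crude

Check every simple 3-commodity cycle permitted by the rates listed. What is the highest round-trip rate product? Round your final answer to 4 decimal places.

zinc→crude→gold→zinc: 0.5017 × 1.115 × 1.862 = 1.04159
zinc→aluminium→cobalt→zinc: 1.645 × 0.5536 × 0.9576 = 0.87206
Maximum is zinc→crude→gold→zinc at 1.0416; arbitrage exists.

1.0416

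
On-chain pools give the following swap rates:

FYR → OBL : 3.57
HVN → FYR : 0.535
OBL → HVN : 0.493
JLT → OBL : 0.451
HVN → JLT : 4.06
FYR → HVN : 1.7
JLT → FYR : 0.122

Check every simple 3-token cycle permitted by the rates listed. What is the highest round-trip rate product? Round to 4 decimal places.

HVN→FYR→OBL→HVN: 0.535 × 3.57 × 0.493 = 0.94161
HVN→JLT→OBL→HVN: 4.06 × 0.451 × 0.493 = 0.90271
HVN→JLT→FYR→HVN: 4.06 × 0.122 × 1.7 = 0.84204
Maximum is HVN→FYR→OBL→HVN at 0.9416; no arbitrage — every cycle loses value.

0.9416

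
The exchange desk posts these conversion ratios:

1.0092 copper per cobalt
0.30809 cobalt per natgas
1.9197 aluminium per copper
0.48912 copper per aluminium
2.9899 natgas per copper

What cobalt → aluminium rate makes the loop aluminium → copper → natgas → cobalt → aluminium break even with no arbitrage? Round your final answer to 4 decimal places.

2.2195

Known legs of the cycle: 0.48912 × 2.9899 × 0.30809 = 0.45055694329392
For no arbitrage the full-cycle product must be 1, so the missing rate is 1 / 0.45055694329392 ≈ 2.219475.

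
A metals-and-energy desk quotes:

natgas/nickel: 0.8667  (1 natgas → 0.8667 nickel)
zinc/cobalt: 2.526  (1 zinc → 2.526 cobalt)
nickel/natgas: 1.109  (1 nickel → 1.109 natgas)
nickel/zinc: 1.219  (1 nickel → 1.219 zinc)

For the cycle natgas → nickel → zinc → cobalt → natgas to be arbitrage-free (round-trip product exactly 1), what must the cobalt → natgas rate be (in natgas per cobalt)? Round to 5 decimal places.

Known legs of the cycle: 0.8667 × 1.219 × 2.526 = 2.6687374398
For no arbitrage the full-cycle product must be 1, so the missing rate is 1 / 2.6687374398 ≈ 0.3747090.

0.37471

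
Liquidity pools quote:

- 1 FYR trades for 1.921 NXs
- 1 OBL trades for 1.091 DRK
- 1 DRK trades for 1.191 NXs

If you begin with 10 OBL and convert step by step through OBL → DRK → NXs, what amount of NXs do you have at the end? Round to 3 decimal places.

10 OBL × 1.091 = 10.91 DRK
10.91 DRK × 1.191 = 12.99381 NXs

12.994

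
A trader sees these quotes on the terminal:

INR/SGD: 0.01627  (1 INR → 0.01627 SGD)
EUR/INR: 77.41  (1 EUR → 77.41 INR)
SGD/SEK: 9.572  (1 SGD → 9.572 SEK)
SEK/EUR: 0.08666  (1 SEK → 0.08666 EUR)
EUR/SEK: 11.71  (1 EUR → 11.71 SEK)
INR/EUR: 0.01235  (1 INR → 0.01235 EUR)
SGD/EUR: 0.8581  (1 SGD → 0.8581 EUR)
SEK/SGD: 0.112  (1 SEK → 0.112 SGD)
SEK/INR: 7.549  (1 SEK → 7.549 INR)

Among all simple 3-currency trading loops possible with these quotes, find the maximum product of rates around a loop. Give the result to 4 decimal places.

SGD→SEK→INR→SGD: 9.572 × 7.549 × 0.01627 = 1.17565
EUR→SEK→SGD→EUR: 11.71 × 0.112 × 0.8581 = 1.12542
EUR→SEK→INR→EUR: 11.71 × 7.549 × 0.01235 = 1.09173
EUR→INR→SGD→EUR: 77.41 × 0.01627 × 0.8581 = 1.08074
Maximum is SGD→SEK→INR→SGD at 1.1757; arbitrage exists.

1.1757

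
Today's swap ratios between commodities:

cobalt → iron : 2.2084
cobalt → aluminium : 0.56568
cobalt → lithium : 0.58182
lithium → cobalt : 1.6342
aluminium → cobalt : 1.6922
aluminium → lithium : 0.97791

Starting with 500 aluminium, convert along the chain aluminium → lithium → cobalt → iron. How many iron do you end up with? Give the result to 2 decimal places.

1764.62

500 aluminium × 0.97791 = 488.955 lithium
488.955 lithium × 1.6342 = 799.050261 cobalt
799.050261 cobalt × 2.2084 = 1764.6225963924 iron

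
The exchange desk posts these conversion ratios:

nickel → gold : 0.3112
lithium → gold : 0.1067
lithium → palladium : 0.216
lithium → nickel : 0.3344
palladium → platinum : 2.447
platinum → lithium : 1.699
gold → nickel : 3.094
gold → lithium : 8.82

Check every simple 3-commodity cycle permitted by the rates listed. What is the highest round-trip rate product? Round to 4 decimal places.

0.9179

gold→lithium→nickel→gold: 8.82 × 0.3344 × 0.3112 = 0.91786
platinum→lithium→palladium→platinum: 1.699 × 0.216 × 2.447 = 0.89801
Maximum is gold→lithium→nickel→gold at 0.9179; no arbitrage — every cycle loses value.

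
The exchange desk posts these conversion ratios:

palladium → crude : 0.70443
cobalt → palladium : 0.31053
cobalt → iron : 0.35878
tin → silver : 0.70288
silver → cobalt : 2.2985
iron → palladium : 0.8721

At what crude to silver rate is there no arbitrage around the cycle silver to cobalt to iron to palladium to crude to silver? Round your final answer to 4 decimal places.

Known legs of the cycle: 2.2985 × 0.35878 × 0.8721 × 0.70443 = 0.50661362234768949
For no arbitrage the full-cycle product must be 1, so the missing rate is 1 / 0.50661362234768949 ≈ 1.973891.

1.9739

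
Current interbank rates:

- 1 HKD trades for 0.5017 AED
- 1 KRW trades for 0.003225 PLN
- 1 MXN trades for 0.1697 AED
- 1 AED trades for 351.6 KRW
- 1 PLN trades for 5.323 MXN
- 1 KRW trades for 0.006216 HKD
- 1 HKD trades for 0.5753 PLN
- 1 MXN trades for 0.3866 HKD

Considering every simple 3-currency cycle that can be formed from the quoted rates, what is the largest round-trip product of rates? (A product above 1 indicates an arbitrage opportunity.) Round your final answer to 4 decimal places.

1.1839

HKD→PLN→MXN→HKD: 0.5753 × 5.323 × 0.3866 = 1.18389
HKD→AED→KRW→HKD: 0.5017 × 351.6 × 0.006216 = 1.09649
Maximum is HKD→PLN→MXN→HKD at 1.1839; arbitrage exists.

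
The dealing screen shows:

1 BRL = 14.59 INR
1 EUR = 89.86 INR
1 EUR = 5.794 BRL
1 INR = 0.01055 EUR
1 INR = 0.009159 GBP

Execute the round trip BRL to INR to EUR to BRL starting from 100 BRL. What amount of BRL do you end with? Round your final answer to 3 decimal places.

100 BRL × 14.59 = 1459 INR
1459 INR × 0.01055 = 15.39245 EUR
15.39245 EUR × 5.794 = 89.1838553 BRL

89.184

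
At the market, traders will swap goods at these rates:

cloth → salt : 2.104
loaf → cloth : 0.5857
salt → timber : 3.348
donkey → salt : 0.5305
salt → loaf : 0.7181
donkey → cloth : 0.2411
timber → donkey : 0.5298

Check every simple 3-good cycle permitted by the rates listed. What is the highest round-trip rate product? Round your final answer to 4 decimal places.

0.9410

timber→donkey→salt→timber: 0.5298 × 0.5305 × 3.348 = 0.94099
salt→loaf→cloth→salt: 0.7181 × 0.5857 × 2.104 = 0.88492
Maximum is timber→donkey→salt→timber at 0.9410; no arbitrage — every cycle loses value.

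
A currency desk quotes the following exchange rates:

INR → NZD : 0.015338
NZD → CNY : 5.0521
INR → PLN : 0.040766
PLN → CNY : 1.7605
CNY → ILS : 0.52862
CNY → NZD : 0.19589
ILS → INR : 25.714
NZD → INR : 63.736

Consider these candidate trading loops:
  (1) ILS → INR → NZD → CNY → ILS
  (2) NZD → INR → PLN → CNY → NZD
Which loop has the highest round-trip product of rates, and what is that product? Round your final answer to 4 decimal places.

(1) 25.714 × 0.015338 × 5.0521 × 0.52862 = 1.05330
(2) 63.736 × 0.040766 × 1.7605 × 0.19589 = 0.89605
Highest is cycle (1) at 1.0533 (>1, arbitrage).

1.0533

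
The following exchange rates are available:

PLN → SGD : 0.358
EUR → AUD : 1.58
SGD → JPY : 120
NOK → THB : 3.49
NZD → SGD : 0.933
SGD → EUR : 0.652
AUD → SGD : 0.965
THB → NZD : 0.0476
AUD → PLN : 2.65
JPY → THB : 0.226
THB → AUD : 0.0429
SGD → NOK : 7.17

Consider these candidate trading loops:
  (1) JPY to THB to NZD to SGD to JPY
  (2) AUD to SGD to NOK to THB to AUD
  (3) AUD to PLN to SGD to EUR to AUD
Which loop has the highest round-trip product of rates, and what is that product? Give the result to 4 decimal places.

1.2044

(1) 0.226 × 0.0476 × 0.933 × 120 = 1.20442
(2) 0.965 × 7.17 × 3.49 × 0.0429 = 1.03593
(3) 2.65 × 0.358 × 0.652 × 1.58 = 0.97731
Highest is cycle (1) at 1.2044 (>1, arbitrage).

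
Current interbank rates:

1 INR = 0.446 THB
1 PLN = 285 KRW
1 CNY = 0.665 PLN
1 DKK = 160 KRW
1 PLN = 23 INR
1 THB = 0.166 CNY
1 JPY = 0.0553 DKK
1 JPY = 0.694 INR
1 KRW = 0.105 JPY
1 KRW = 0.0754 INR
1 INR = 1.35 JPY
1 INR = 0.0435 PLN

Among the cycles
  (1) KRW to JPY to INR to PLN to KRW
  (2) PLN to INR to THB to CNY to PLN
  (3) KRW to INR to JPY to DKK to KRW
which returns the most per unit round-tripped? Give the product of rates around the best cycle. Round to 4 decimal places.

1.1324

(1) 0.105 × 0.694 × 0.0435 × 285 = 0.90341
(2) 23 × 0.446 × 0.166 × 0.665 = 1.13238
(3) 0.0754 × 1.35 × 0.0553 × 160 = 0.90064
Highest is cycle (2) at 1.1324 (>1, arbitrage).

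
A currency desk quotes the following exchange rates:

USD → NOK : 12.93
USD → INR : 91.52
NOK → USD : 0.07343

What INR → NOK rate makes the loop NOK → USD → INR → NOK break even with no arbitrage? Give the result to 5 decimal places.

Known legs of the cycle: 0.07343 × 91.52 = 6.7203136
For no arbitrage the full-cycle product must be 1, so the missing rate is 1 / 6.7203136 ≈ 0.1488026.

0.14880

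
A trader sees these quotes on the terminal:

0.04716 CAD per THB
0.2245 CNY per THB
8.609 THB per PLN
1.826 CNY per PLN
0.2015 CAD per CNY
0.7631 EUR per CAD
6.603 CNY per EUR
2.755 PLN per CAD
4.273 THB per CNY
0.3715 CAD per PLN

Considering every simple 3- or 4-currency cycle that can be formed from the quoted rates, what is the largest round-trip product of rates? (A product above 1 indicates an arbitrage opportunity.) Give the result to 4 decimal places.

THB→CAD→PLN→THB: 0.04716 × 2.755 × 8.609 = 1.11853
THB→CNY→CAD→PLN→THB: 0.2245 × 0.2015 × 2.755 × 8.609 = 1.07292
THB→CAD→EUR→CNY→THB: 0.04716 × 0.7631 × 6.603 × 4.273 = 1.01538
EUR→CNY→CAD→EUR: 6.603 × 0.2015 × 0.7631 = 1.01531
THB→CAD→PLN→CNY→THB: 0.04716 × 2.755 × 1.826 × 4.273 = 1.01375
CNY→CAD→PLN→CNY: 0.2015 × 2.755 × 1.826 = 1.01367
Maximum is THB→CAD→PLN→THB at 1.1185; arbitrage exists.

1.1185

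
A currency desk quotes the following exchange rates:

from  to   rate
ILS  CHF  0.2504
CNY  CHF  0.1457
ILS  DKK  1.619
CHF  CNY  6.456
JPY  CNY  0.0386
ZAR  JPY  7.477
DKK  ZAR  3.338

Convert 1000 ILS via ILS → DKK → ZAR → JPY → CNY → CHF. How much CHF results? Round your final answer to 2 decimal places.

227.25

1000 ILS × 1.619 = 1619 DKK
1619 DKK × 3.338 = 5404.222 ZAR
5404.222 ZAR × 7.477 = 40407.367894 JPY
40407.367894 JPY × 0.0386 = 1559.7244007084 CNY
1559.7244007084 CNY × 0.1457 = 227.25184518321388 CHF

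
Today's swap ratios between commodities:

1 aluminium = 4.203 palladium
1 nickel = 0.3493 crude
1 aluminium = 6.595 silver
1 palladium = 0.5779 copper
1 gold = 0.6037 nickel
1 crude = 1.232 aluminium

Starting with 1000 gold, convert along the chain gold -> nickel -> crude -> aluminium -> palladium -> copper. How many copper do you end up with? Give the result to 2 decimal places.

1000 gold × 0.6037 = 603.7 nickel
603.7 nickel × 0.3493 = 210.87241 crude
210.87241 crude × 1.232 = 259.79480912 aluminium
259.79480912 aluminium × 4.203 = 1091.91758273136 palladium
1091.91758273136 palladium × 0.5779 = 631.019171060452944 copper

631.02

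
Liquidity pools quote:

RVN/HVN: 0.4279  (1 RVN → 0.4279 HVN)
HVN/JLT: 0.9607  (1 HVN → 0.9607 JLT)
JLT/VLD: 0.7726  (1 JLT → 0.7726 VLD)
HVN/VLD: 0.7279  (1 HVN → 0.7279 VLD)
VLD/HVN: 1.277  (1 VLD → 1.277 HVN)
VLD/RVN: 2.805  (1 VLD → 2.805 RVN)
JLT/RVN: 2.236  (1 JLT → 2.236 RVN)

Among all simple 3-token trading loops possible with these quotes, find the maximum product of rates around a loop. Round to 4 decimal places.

0.9478

JLT→VLD→HVN→JLT: 0.7726 × 1.277 × 0.9607 = 0.94784
RVN→HVN→JLT→RVN: 0.4279 × 0.9607 × 2.236 = 0.91918
RVN→HVN→VLD→RVN: 0.4279 × 0.7279 × 2.805 = 0.87367
Maximum is JLT→VLD→HVN→JLT at 0.9478; no arbitrage — every cycle loses value.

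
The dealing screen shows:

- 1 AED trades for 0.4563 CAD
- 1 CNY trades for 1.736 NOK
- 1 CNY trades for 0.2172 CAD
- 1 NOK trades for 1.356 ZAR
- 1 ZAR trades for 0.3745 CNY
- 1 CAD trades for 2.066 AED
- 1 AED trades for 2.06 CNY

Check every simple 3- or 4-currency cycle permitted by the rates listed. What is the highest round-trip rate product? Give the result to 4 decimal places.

AED→CNY→CAD→AED: 2.06 × 0.2172 × 2.066 = 0.92439
ZAR→CNY→NOK→ZAR: 0.3745 × 1.736 × 1.356 = 0.88158
Maximum is AED→CNY→CAD→AED at 0.9244; no arbitrage — every cycle loses value.

0.9244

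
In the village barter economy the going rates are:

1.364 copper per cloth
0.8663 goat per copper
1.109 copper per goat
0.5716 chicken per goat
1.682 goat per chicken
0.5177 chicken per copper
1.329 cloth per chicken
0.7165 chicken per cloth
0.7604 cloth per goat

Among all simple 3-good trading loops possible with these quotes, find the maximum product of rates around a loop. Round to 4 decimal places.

0.9657

copper→chicken→goat→copper: 0.5177 × 1.682 × 1.109 = 0.96569
copper→chicken→cloth→copper: 0.5177 × 1.329 × 1.364 = 0.93846
chicken→goat→cloth→chicken: 1.682 × 0.7604 × 0.7165 = 0.91640
copper→goat→cloth→copper: 0.8663 × 0.7604 × 1.364 = 0.89851
Maximum is copper→chicken→goat→copper at 0.9657; no arbitrage — every cycle loses value.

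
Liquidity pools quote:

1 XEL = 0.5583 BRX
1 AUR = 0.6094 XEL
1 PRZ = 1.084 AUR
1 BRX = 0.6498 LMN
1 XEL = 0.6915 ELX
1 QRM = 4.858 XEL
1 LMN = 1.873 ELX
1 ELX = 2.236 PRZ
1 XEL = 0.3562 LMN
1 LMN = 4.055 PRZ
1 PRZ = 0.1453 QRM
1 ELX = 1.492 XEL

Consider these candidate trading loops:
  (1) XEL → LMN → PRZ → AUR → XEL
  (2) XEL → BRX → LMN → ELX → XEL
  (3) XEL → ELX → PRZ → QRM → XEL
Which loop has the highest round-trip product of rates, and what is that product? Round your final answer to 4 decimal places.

1.0914

(1) 0.3562 × 4.055 × 1.084 × 0.6094 = 0.95415
(2) 0.5583 × 0.6498 × 1.873 × 1.492 = 1.01380
(3) 0.6915 × 2.236 × 0.1453 × 4.858 = 1.09141
Highest is cycle (3) at 1.0914 (>1, arbitrage).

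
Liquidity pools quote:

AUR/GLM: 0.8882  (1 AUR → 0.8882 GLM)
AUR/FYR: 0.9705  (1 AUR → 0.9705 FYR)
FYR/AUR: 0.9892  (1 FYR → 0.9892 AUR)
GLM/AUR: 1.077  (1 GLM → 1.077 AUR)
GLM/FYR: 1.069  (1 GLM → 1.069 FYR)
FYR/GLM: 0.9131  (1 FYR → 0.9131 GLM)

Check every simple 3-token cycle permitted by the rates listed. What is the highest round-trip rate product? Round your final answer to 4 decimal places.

GLM→AUR→FYR→GLM: 1.077 × 0.9705 × 0.9131 = 0.95440
GLM→FYR→AUR→GLM: 1.069 × 0.9892 × 0.8882 = 0.93923
Maximum is GLM→AUR→FYR→GLM at 0.9544; no arbitrage — every cycle loses value.

0.9544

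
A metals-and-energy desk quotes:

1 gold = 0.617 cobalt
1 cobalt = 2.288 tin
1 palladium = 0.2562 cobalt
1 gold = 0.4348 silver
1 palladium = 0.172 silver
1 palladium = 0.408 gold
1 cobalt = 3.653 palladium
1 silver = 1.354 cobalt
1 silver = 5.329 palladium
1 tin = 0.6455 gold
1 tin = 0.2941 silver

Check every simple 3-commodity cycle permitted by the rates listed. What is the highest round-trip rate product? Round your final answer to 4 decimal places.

silver→palladium→gold→silver: 5.329 × 0.408 × 0.4348 = 0.94536
palladium→gold→cobalt→palladium: 0.408 × 0.617 × 3.653 = 0.91959
gold→cobalt→tin→gold: 0.617 × 2.288 × 0.6455 = 0.91125
silver→cobalt→tin→silver: 1.354 × 2.288 × 0.2941 = 0.91111
silver→cobalt→palladium→silver: 1.354 × 3.653 × 0.172 = 0.85074
Maximum is silver→palladium→gold→silver at 0.9454; no arbitrage — every cycle loses value.

0.9454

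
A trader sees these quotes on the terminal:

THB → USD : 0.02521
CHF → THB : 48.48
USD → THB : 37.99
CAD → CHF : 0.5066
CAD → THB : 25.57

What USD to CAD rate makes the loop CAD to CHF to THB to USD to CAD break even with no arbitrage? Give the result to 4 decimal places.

Known legs of the cycle: 0.5066 × 48.48 × 0.02521 = 0.61915679328
For no arbitrage the full-cycle product must be 1, so the missing rate is 1 / 0.61915679328 ≈ 1.615100.

1.6151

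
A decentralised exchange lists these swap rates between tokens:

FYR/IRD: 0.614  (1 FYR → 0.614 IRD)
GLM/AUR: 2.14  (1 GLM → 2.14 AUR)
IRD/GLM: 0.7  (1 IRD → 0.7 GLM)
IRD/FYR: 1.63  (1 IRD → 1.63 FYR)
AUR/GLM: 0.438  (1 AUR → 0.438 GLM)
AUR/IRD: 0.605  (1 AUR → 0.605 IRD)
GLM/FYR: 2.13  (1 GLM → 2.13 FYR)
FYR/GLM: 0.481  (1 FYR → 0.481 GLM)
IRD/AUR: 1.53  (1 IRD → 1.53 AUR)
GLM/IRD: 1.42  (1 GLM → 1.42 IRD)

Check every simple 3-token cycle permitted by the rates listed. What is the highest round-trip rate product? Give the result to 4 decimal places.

1.1133

GLM→IRD→FYR→GLM: 1.42 × 1.63 × 0.481 = 1.11332
GLM→IRD→AUR→GLM: 1.42 × 1.53 × 0.438 = 0.95160
GLM→FYR→IRD→GLM: 2.13 × 0.614 × 0.7 = 0.91547
GLM→AUR→IRD→GLM: 2.14 × 0.605 × 0.7 = 0.90629
Maximum is GLM→IRD→FYR→GLM at 1.1133; arbitrage exists.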